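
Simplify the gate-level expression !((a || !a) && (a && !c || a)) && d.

!((a || !a) && (a && !c || a)) && d
= !(a && !c || a) && d
= !a && d

!a && d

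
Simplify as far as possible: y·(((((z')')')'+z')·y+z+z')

y

y·(((((z')')')'+z')·y+z+z')
= y·(((z')'+z')·y+z+z')   — double negation
= y·((z+z')·y+z+z')   — double negation
= y·(z+z')   — absorption
= y   — complement / identity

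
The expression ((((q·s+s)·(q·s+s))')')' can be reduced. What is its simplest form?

((((q·s+s)·(q·s+s))')')'
= (((s·s+q·s)')')'   — distribution
= (((s·(s+q))')')'   — distribution
= ((s')')'   — absorption
= s'   — double negation

s'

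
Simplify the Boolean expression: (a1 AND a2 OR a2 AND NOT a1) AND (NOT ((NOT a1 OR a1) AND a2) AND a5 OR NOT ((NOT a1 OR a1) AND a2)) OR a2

(a1 AND a2 OR a2 AND NOT a1) AND (NOT ((NOT a1 OR a1) AND a2) AND a5 OR NOT ((NOT a1 OR a1) AND a2)) OR a2
= (a1 AND a2 OR a2 AND NOT a1) AND NOT ((NOT a1 OR a1) AND a2) OR a2   [absorption]
= (a1 AND a2 OR a2 AND NOT a1) AND NOT a2 OR a2   [complement / identity]
= a2 AND NOT a2 OR a2   [distribution]
= a2   [complement / identity]

a2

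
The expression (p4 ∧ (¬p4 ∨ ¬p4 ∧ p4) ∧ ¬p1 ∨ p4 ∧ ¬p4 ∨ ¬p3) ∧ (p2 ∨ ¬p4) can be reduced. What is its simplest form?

¬p3 ∧ (p2 ∨ ¬p4)

(p4 ∧ (¬p4 ∨ ¬p4 ∧ p4) ∧ ¬p1 ∨ p4 ∧ ¬p4 ∨ ¬p3) ∧ (p2 ∨ ¬p4)
= (p4 ∧ ¬p4 ∧ ¬p1 ∨ p4 ∧ ¬p4 ∨ ¬p3) ∧ (p2 ∨ ¬p4)   [complement / identity]
= (p4 ∧ ¬p4 ∨ ¬p3) ∧ (p2 ∨ ¬p4)   [absorption]
= ¬p3 ∧ (p2 ∨ ¬p4)   [complement / identity]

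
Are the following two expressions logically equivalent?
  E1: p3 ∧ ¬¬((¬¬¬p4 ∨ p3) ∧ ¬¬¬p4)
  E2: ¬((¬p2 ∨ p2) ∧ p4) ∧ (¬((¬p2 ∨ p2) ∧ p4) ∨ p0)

No

E1: p3 ∧ ¬¬((¬¬¬p4 ∨ p3) ∧ ¬¬¬p4)
    = p3 ∧ ¬¬¬¬¬p4
    = p3 ∧ ¬¬¬p4
    = p3 ∧ ¬p4
E2: ¬((¬p2 ∨ p2) ∧ p4) ∧ (¬((¬p2 ∨ p2) ∧ p4) ∨ p0)
    = ¬((¬p2 ∨ p2) ∧ p4)
    = ¬p4
These differ: at p0=1, p2=0, p3=0, p4=0, E1 = 0 but E2 = 1.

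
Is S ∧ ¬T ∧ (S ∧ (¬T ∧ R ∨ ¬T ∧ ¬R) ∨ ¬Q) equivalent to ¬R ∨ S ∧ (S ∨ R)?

No

E1: S ∧ ¬T ∧ (S ∧ (¬T ∧ R ∨ ¬T ∧ ¬R) ∨ ¬Q)
    = S ∧ ¬T ∧ (S ∧ ¬T ∨ ¬Q)   — distribution
    = S ∧ ¬T   — absorption
E2: ¬R ∨ S ∧ (S ∨ R)
    = ¬R ∨ S   — absorption
These differ: at Q=0, R=0, S=1, T=1, E1 = 0 but E2 = 1.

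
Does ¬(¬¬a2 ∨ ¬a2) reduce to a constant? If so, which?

¬(¬¬a2 ∨ ¬a2)
= ¬a2 ∧ a2   (De Morgan)
= False   (complement)

yes, False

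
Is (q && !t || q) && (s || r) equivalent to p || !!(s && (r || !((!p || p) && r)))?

E1: (q && !t || q) && (s || r)
    = q && (s || r)   (absorption)
E2: p || !!(s && (r || !((!p || p) && r)))
    = p || !!(s && (r || !r))   (complement / identity)
    = p || s && (r || !r)   (double negation)
    = p || s   (complement / identity)
These differ: at p=1, q=0, r=0, s=0, t=1, E1 = 0 but E2 = 1.

No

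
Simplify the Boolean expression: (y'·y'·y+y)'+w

y'+w

(y'·y'·y+y)'+w
= (y'·y+y)'+w   (idempotence)
= y'+w   (complement / identity)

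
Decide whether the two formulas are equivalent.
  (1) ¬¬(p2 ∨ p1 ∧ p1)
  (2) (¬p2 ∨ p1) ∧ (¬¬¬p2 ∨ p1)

E1: ¬¬(p2 ∨ p1 ∧ p1)
    = p2 ∨ p1 ∧ p1
    = p2 ∨ p1
E2: (¬p2 ∨ p1) ∧ (¬¬¬p2 ∨ p1)
    = (¬p2 ∨ p1) ∧ (¬p2 ∨ p1)
    = ¬p2 ∨ p1
These differ: at p1=0, p2=0, E1 = 0 but E2 = 1.

No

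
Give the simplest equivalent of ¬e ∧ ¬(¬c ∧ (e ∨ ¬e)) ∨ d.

¬e ∧ ¬(¬c ∧ (e ∨ ¬e)) ∨ d
= ¬e ∧ ¬¬c ∨ d   — complement / identity
= ¬e ∧ c ∨ d   — double negation

¬e ∧ c ∨ d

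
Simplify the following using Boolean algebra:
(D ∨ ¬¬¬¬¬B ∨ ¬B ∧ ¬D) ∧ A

(D ∨ ¬B) ∧ A

(D ∨ ¬¬¬¬¬B ∨ ¬B ∧ ¬D) ∧ A
= (D ∨ ¬¬¬B ∨ ¬B ∧ ¬D) ∧ A
= (D ∨ ¬B ∨ ¬B ∧ ¬D) ∧ A
= (D ∨ ¬B) ∧ A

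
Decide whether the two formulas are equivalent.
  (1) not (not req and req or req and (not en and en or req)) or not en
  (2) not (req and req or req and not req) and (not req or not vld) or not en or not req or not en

E1: not (not req and req or req and (not en and en or req)) or not en
    = not (not req and req or req and req) or not en   [complement / identity]
    = not req or not en   [distribution]
E2: not (req and req or req and not req) and (not req or not vld) or not en or not req or not en
    = not req and (not req or not vld) or not en or not req or not en   [distribution]
    = not req or not en or not req or not en   [absorption]
    = not req or not en   [idempotence]
Both reduce to not req or not en, so they are equivalent.

Yes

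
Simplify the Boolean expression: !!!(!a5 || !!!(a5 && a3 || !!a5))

!!!(!a5 || !!!(a5 && a3 || !!a5))
= !!!(!a5 || !!!(a5 && a3 || a5))   [double negation]
= !!!(!a5 || !(a5 && a3 || a5))   [double negation]
= !!!(!a5 || !a5)   [absorption]
= !!(a5 && a5)   [De Morgan]
= a5 && a5   [double negation]
= a5   [idempotence]

a5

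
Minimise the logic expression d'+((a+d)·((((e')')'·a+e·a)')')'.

d'+a'

d'+((a+d)·((((e')')'·a+e·a)')')'
= d'+((a+d)·((e'·a+e·a)')')'   (double negation)
= d'+((a+d)·(e'·a+e·a))'   (double negation)
= d'+((a+d)·a)'   (distribution)
= d'+a'   (absorption)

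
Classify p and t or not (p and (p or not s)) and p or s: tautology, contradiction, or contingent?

contingent

p and t or not (p and (p or not s)) and p or s
= p and t or not p and p or s   (absorption)
= p and t or s   (complement / identity)
This depends on p, s, t, so it is not a constant.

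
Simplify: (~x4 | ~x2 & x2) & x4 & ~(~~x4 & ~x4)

(~x4 | ~x2 & x2) & x4 & ~(~~x4 & ~x4)
= (~x4 | ~x2 & x2) & x4 & (~x4 | x4)
= (~x4 | ~x2 & x2) & x4
= ~x4 & x4
= 0

0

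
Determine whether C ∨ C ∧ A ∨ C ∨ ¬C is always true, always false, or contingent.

always true

C ∨ C ∧ A ∨ C ∨ ¬C
= C ∨ C ∨ ¬C   — absorption
= C ∨ ¬C   — idempotence
= True   — complement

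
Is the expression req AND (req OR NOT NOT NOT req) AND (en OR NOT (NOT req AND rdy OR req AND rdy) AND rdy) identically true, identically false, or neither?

req AND (req OR NOT NOT NOT req) AND (en OR NOT (NOT req AND rdy OR req AND rdy) AND rdy)
= req AND (req OR NOT NOT NOT req) AND (en OR NOT rdy AND rdy)   [distribution]
= req AND (req OR NOT req) AND (en OR NOT rdy AND rdy)   [double negation]
= req AND (req OR NOT req) AND en   [complement / identity]
= req AND en   [complement / identity]
This depends on en, req, so it is not a constant.

neither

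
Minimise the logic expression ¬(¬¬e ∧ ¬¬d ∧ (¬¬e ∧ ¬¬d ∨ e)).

¬(¬¬e ∧ ¬¬d ∧ (¬¬e ∧ ¬¬d ∨ e))
= ¬(¬¬e ∧ ¬¬d)   — absorption
= ¬e ∨ ¬d   — De Morgan

¬e ∨ ¬d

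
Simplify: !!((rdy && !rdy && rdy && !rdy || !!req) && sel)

!!((rdy && !rdy && rdy && !rdy || !!req) && sel)
= (rdy && !rdy && rdy && !rdy || !!req) && sel   — double negation
= (rdy && !rdy || !!req) && sel   — idempotence
= (rdy && !rdy || req) && sel   — double negation
= req && sel   — complement / identity

req && sel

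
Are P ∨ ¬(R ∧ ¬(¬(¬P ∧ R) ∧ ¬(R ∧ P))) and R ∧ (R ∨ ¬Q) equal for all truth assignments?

No

E1: P ∨ ¬(R ∧ ¬(¬(¬P ∧ R) ∧ ¬(R ∧ P)))
    = P ∨ ¬(R ∧ (¬P ∧ R ∨ R ∧ P))   [De Morgan]
    = P ∨ ¬(R ∧ R)   [distribution]
    = P ∨ ¬R   [idempotence]
E2: R ∧ (R ∨ ¬Q)
    = R   [absorption]
These differ: at P=0, Q=1, R=0, E1 = 1 but E2 = 0.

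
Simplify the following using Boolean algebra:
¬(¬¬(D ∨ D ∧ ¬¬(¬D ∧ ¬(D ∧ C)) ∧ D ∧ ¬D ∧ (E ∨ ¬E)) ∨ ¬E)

¬D ∧ E

¬(¬¬(D ∨ D ∧ ¬¬(¬D ∧ ¬(D ∧ C)) ∧ D ∧ ¬D ∧ (E ∨ ¬E)) ∨ ¬E)
= ¬(¬¬(D ∨ D ∧ ¬(D ∨ D ∧ C) ∧ D ∧ ¬D ∧ (E ∨ ¬E)) ∨ ¬E)
= ¬(¬¬(D ∨ D ∧ ¬(D ∨ D ∧ C) ∧ D ∧ ¬D) ∨ ¬E)
= ¬(D ∨ D ∧ ¬(D ∨ D ∧ C) ∧ D ∧ ¬D) ∧ E
= ¬(D ∨ D ∧ ¬D ∧ D ∧ ¬D) ∧ E
= ¬(D ∨ D ∧ ¬D) ∧ E
= ¬D ∧ E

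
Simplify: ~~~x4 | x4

~~~x4 | x4
= ~x4 | x4   — double negation
= 1   — complement

1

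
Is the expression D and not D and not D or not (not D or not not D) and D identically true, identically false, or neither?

D and not D and not D or not (not D or not not D) and D
= D and not D and not D or D and not D and D
= D and not D
= False

identically false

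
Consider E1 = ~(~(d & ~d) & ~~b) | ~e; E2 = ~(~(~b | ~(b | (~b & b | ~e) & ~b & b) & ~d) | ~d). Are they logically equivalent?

E1: ~(~(d & ~d) & ~~b) | ~e
    = d & ~d | ~b | ~e
    = ~b | ~e
E2: ~(~(~b | ~(b | (~b & b | ~e) & ~b & b) & ~d) | ~d)
    = (~b | ~(b | (~b & b | ~e) & ~b & b) & ~d) & d
    = (~b | ~(b | ~b & b) & ~d) & d
    = (~b | ~b & ~d) & d
    = ~b & d
These differ: at b=1, d=0, e=0, E1 = 1 but E2 = 0.

No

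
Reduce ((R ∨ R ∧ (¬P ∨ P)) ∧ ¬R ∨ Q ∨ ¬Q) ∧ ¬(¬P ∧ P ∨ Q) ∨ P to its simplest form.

¬Q ∨ P

((R ∨ R ∧ (¬P ∨ P)) ∧ ¬R ∨ Q ∨ ¬Q) ∧ ¬(¬P ∧ P ∨ Q) ∨ P
= ((R ∨ R) ∧ ¬R ∨ Q ∨ ¬Q) ∧ ¬(¬P ∧ P ∨ Q) ∨ P   — complement / identity
= (R ∧ ¬R ∨ Q ∨ ¬Q) ∧ ¬(¬P ∧ P ∨ Q) ∨ P   — idempotence
= (Q ∨ ¬Q) ∧ ¬(¬P ∧ P ∨ Q) ∨ P   — complement / identity
= ¬(¬P ∧ P ∨ Q) ∨ P   — complement / identity
= ¬Q ∨ P   — complement / identity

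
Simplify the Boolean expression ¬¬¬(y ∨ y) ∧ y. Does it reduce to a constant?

False

¬¬¬(y ∨ y) ∧ y
= ¬(y ∨ y) ∧ y   [double negation]
= ¬y ∧ y   [idempotence]
= False   [complement]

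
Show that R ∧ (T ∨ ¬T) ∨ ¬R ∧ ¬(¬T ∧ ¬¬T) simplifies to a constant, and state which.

R ∧ (T ∨ ¬T) ∨ ¬R ∧ ¬(¬T ∧ ¬¬T)
= R ∧ (T ∨ ¬T) ∨ ¬R ∧ (T ∨ ¬T)   — De Morgan
= T ∨ ¬T   — distribution
= True   — complement

True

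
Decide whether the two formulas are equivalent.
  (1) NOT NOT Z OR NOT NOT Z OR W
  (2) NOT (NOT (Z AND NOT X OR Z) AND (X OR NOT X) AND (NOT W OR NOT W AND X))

Yes

E1: NOT NOT Z OR NOT NOT Z OR W
    = NOT NOT Z OR W   — idempotence
    = Z OR W   — double negation
E2: NOT (NOT (Z AND NOT X OR Z) AND (X OR NOT X) AND (NOT W OR NOT W AND X))
    = NOT (NOT (Z AND NOT X OR Z) AND (X OR NOT X) AND NOT W)   — absorption
    = NOT (NOT (Z AND NOT X OR Z) AND NOT W)   — complement / identity
    = Z AND NOT X OR Z OR W   — De Morgan
    = Z OR W   — absorption
Both reduce to Z OR W, so they are equivalent.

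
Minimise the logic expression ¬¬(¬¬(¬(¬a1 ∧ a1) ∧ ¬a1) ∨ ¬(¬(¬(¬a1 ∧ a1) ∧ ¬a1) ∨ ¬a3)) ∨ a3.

¬¬(¬¬(¬(¬a1 ∧ a1) ∧ ¬a1) ∨ ¬(¬(¬(¬a1 ∧ a1) ∧ ¬a1) ∨ ¬a3)) ∨ a3
= ¬(¬(¬(¬a1 ∧ a1) ∧ ¬a1) ∧ (¬(¬(¬a1 ∧ a1) ∧ ¬a1) ∨ ¬a3)) ∨ a3   — De Morgan
= ¬¬(¬(¬a1 ∧ a1) ∧ ¬a1) ∨ a3   — absorption
= ¬(¬a1 ∧ a1 ∨ a1) ∨ a3   — De Morgan
= ¬a1 ∨ a3   — complement / identity

¬a1 ∨ a3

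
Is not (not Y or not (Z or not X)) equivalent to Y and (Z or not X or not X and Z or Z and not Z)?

E1: not (not Y or not (Z or not X))
    = Y and (Z or not X)   [De Morgan]
E2: Y and (Z or not X or not X and Z or Z and not Z)
    = Y and (Z or not X or not X and Z)   [complement / identity]
    = Y and (Z or not X)   [absorption]
Both reduce to Y and (Z or not X), so they are equivalent.

Yes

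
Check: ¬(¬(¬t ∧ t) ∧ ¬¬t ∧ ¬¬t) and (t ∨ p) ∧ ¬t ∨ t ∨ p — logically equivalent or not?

E1: ¬(¬(¬t ∧ t) ∧ ¬¬t ∧ ¬¬t)
    = ¬(¬(¬t ∧ t) ∧ ¬¬t)
    = ¬t ∧ t ∨ ¬t
    = ¬t
E2: (t ∨ p) ∧ ¬t ∨ t ∨ p
    = t ∨ p
These differ: at p=0, t=1, E1 = 0 but E2 = 1.

No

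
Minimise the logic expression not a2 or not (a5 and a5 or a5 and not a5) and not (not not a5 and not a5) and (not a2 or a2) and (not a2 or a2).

not a2 or not (a5 and a5 or a5 and not a5) and not (not not a5 and not a5) and (not a2 or a2) and (not a2 or a2)
= not a2 or not (a5 and a5 or a5 and not a5) and (not a5 or a5) and (not a2 or a2) and (not a2 or a2)   [De Morgan]
= not a2 or not (a5 and a5 or a5 and not a5) and (not a5 or a5) and (not a2 or a2)   [complement / identity]
= not a2 or not (a5 and a5 or a5 and not a5) and (not a2 or a2)   [complement / identity]
= not a2 or not (a5 and a5 or a5 and not a5)   [complement / identity]
= not a2 or not a5   [distribution]

not a2 or not a5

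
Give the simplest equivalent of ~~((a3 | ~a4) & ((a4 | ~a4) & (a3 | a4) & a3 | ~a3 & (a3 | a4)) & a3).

~~((a3 | ~a4) & ((a4 | ~a4) & (a3 | a4) & a3 | ~a3 & (a3 | a4)) & a3)
= (a3 | ~a4) & ((a4 | ~a4) & (a3 | a4) & a3 | ~a3 & (a3 | a4)) & a3
= (a3 | ~a4) & ((a3 | a4) & a3 | ~a3 & (a3 | a4)) & a3
= (a3 | ~a4) & (a3 | a4) & a3
= (a3 | ~a4) & a3
= a3

a3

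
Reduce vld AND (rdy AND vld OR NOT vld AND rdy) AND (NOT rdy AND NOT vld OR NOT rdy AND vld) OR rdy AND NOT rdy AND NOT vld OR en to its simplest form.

en

vld AND (rdy AND vld OR NOT vld AND rdy) AND (NOT rdy AND NOT vld OR NOT rdy AND vld) OR rdy AND NOT rdy AND NOT vld OR en
= vld AND rdy AND (NOT rdy AND NOT vld OR NOT rdy AND vld) OR rdy AND NOT rdy AND NOT vld OR en   (distribution)
= vld AND rdy AND NOT rdy OR rdy AND NOT rdy AND NOT vld OR en   (distribution)
= rdy AND NOT rdy OR en   (distribution)
= en   (complement / identity)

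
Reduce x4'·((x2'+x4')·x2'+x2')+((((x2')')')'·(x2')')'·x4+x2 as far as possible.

1

x4'·((x2'+x4')·x2'+x2')+((((x2')')')'·(x2')')'·x4+x2
= x4'·((x2'+x4')·x2'+x2')+(((x2')')'+x2')·x4+x2
= x4'·((x2'+x4')·x2'+x2')+(x2'+x2')·x4+x2
= x4'·(x2'+x2')+(x2'+x2')·x4+x2
= x2'+x2'+x2
= x2'+x2
= 1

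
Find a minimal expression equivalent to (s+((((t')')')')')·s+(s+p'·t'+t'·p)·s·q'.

s

(s+((((t')')')')')·s+(s+p'·t'+t'·p)·s·q'
= (s+((t')')')·s+(s+p'·t'+t'·p)·s·q'   (double negation)
= (s+((t')')')·s+(s+t')·s·q'   (distribution)
= (s+t')·s+(s+t')·s·q'   (double negation)
= (s+t')·s   (absorption)
= s   (absorption)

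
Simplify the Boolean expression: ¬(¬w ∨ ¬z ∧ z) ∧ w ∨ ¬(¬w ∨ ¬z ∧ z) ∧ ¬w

¬(¬w ∨ ¬z ∧ z) ∧ w ∨ ¬(¬w ∨ ¬z ∧ z) ∧ ¬w
= ¬(¬w ∨ ¬z ∧ z)   (distribution)
= ¬¬w   (complement / identity)
= w   (double negation)

w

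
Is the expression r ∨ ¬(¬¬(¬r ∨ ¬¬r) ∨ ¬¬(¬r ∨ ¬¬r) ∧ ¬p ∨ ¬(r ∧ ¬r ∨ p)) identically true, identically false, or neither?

r ∨ ¬(¬¬(¬r ∨ ¬¬r) ∨ ¬¬(¬r ∨ ¬¬r) ∧ ¬p ∨ ¬(r ∧ ¬r ∨ p))
= r ∨ ¬(¬¬(¬r ∨ ¬¬r) ∨ ¬(r ∧ ¬r ∨ p))   [absorption]
= r ∨ ¬(¬r ∨ ¬¬r) ∧ (r ∧ ¬r ∨ p)   [De Morgan]
= r ∨ r ∧ ¬r ∧ (r ∧ ¬r ∨ p)   [De Morgan]
= r ∨ r ∧ ¬r   [absorption]
= r   [complement / identity]
This depends on r, so it is not a constant.

neither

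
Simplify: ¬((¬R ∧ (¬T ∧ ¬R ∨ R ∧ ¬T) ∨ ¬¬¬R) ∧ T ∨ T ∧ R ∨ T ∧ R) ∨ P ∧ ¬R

¬((¬R ∧ (¬T ∧ ¬R ∨ R ∧ ¬T) ∨ ¬¬¬R) ∧ T ∨ T ∧ R ∨ T ∧ R) ∨ P ∧ ¬R
= ¬((¬R ∧ (¬T ∧ ¬R ∨ R ∧ ¬T) ∨ ¬¬¬R) ∧ T ∨ T ∧ R) ∨ P ∧ ¬R   — idempotence
= ¬((¬R ∧ ¬T ∨ ¬¬¬R) ∧ T ∨ T ∧ R) ∨ P ∧ ¬R   — distribution
= ¬((¬R ∧ ¬T ∨ ¬R) ∧ T ∨ T ∧ R) ∨ P ∧ ¬R   — double negation
= ¬(¬R ∧ T ∨ T ∧ R) ∨ P ∧ ¬R   — absorption
= ¬T ∨ P ∧ ¬R   — distribution

¬T ∨ P ∧ ¬R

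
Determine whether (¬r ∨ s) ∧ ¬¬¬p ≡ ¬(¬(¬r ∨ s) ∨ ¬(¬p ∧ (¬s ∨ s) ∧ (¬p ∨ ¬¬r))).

E1: (¬r ∨ s) ∧ ¬¬¬p
    = (¬r ∨ s) ∧ ¬p   [double negation]
E2: ¬(¬(¬r ∨ s) ∨ ¬(¬p ∧ (¬s ∨ s) ∧ (¬p ∨ ¬¬r)))
    = ¬(¬(¬r ∨ s) ∨ ¬(¬p ∧ (¬s ∨ s) ∧ (¬p ∨ r)))   [double negation]
    = ¬(¬(¬r ∨ s) ∨ ¬(¬p ∧ (¬p ∨ r)))   [complement / identity]
    = ¬(¬(¬r ∨ s) ∨ ¬¬p)   [absorption]
    = (¬r ∨ s) ∧ ¬p   [De Morgan]
Both reduce to (¬r ∨ s) ∧ ¬p, so they are equivalent.

Yes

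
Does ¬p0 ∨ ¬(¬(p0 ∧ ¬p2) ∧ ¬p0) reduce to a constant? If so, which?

yes, True

¬p0 ∨ ¬(¬(p0 ∧ ¬p2) ∧ ¬p0)
= ¬p0 ∨ p0 ∧ ¬p2 ∨ p0   — De Morgan
= ¬p0 ∨ p0   — absorption
= True   — complement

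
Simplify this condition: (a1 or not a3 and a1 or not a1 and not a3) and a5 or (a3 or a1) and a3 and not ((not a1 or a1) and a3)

(a1 or not a3 and a1 or not a1 and not a3) and a5 or (a3 or a1) and a3 and not ((not a1 or a1) and a3)
= (a1 or not a3 and a1 or not a1 and not a3) and a5 or (a3 or a1) and a3 and not a3
= (a1 or not a3) and a5 or (a3 or a1) and a3 and not a3
= (a1 or not a3) and a5 or a3 and not a3
= (a1 or not a3) and a5

(a1 or not a3) and a5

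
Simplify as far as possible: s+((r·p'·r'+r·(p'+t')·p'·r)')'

s+r·p'

s+((r·p'·r'+r·(p'+t')·p'·r)')'
= s+((r·p'·r'+r·p'·r)')'   (absorption)
= s+((r·p')')'   (distribution)
= s+r·p'   (double negation)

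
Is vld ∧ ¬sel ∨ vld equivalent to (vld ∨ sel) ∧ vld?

E1: vld ∧ ¬sel ∨ vld
    = vld
E2: (vld ∨ sel) ∧ vld
    = vld
Both reduce to vld, so they are equivalent.

Yes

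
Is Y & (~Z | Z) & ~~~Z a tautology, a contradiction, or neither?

neither

Y & (~Z | Z) & ~~~Z
= Y & ~~~Z   [complement / identity]
= Y & ~Z   [double negation]
This depends on Y, Z, so it is not a constant.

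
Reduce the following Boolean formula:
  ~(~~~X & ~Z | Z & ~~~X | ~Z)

~(~~~X & ~Z | Z & ~~~X | ~Z)
= ~(~~~X | ~Z)   — distribution
= ~~X & Z   — De Morgan
= X & Z   — double negation

X & Z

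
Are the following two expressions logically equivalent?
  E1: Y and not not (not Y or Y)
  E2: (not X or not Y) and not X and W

E1: Y and not not (not Y or Y)
    = Y and (not Y or Y)
    = Y
E2: (not X or not Y) and not X and W
    = not X and W
These differ: at W=0, X=0, Y=1, E1 = 1 but E2 = 0.

No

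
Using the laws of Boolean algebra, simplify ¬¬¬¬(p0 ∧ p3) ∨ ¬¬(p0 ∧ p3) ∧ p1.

¬¬¬¬(p0 ∧ p3) ∨ ¬¬(p0 ∧ p3) ∧ p1
= ¬¬(p0 ∧ p3) ∨ ¬¬(p0 ∧ p3) ∧ p1
= ¬¬(p0 ∧ p3)
= p0 ∧ p3

p0 ∧ p3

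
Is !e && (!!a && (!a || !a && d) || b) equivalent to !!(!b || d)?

E1: !e && (!!a && (!a || !a && d) || b)
    = !e && (a && (!a || !a && d) || b)   — double negation
    = !e && (a && !a || b)   — absorption
    = !e && b   — complement / identity
E2: !!(!b || d)
    = !b || d   — double negation
These differ: at a=0, b=0, d=0, e=1, E1 = 0 but E2 = 1.

No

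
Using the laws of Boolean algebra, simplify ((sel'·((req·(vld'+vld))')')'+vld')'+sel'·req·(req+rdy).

sel'·req

((sel'·((req·(vld'+vld))')')'+vld')'+sel'·req·(req+rdy)
= ((sel'·((req·(vld'+vld))')')'+vld')'+sel'·req   — absorption
= ((sel'·req·(vld'+vld))'+vld')'+sel'·req   — double negation
= ((sel'·req)'+vld')'+sel'·req   — complement / identity
= sel'·req·vld+sel'·req   — De Morgan
= sel'·req   — absorption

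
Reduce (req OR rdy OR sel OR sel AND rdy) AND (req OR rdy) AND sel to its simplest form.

(req OR rdy OR sel OR sel AND rdy) AND (req OR rdy) AND sel
= (req OR rdy OR sel) AND (req OR rdy) AND sel   [absorption]
= (req OR rdy) AND sel   [absorption]

(req OR rdy) AND sel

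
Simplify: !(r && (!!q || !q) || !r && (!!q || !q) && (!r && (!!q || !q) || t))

!(r && (!!q || !q) || !r && (!!q || !q) && (!r && (!!q || !q) || t))
= !(r && (!!q || !q) || !r && (!!q || !q))   (absorption)
= !(!!q || !q)   (distribution)
= !q && q   (De Morgan)
= false   (complement)

false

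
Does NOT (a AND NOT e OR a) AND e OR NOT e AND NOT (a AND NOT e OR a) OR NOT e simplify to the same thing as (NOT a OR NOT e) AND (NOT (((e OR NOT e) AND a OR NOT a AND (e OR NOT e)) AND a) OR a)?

Yes

E1: NOT (a AND NOT e OR a) AND e OR NOT e AND NOT (a AND NOT e OR a) OR NOT e
    = NOT (a AND NOT e OR a) OR NOT e   (distribution)
    = NOT a OR NOT e   (absorption)
E2: (NOT a OR NOT e) AND (NOT (((e OR NOT e) AND a OR NOT a AND (e OR NOT e)) AND a) OR a)
    = (NOT a OR NOT e) AND (NOT ((e OR NOT e) AND a) OR a)   (distribution)
    = (NOT a OR NOT e) AND (NOT a OR a)   (complement / identity)
    = NOT a OR NOT e   (complement / identity)
Both reduce to NOT a OR NOT e, so they are equivalent.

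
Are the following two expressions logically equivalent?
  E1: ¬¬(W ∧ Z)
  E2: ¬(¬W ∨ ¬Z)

E1: ¬¬(W ∧ Z)
    = W ∧ Z   (double negation)
E2: ¬(¬W ∨ ¬Z)
    = W ∧ Z   (De Morgan)
Both reduce to W ∧ Z, so they are equivalent.

Yes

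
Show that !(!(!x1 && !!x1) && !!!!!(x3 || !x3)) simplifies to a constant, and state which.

!(!(!x1 && !!x1) && !!!!!(x3 || !x3))
= !((x1 || !x1) && !!!!!(x3 || !x3))   (De Morgan)
= !!!!!!(x3 || !x3)   (complement / identity)
= !!!!(x3 || !x3)   (double negation)
= !!(x3 || !x3)   (double negation)
= x3 || !x3   (double negation)
= true   (complement)

true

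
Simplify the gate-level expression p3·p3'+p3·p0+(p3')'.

p3·p3'+p3·p0+(p3')'
= p3·p0+(p3')'
= p3·p0+p3
= p3

p3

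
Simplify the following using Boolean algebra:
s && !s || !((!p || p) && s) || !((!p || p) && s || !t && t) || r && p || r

s && !s || !((!p || p) && s) || !((!p || p) && s || !t && t) || r && p || r
= s && !s || !((!p || p) && s) || !((!p || p) && s) || r && p || r   [complement / identity]
= s && !s || !((!p || p) && s) || r && p || r   [idempotence]
= s && !s || !s || r && p || r   [complement / identity]
= s && !s || !s || r   [absorption]
= !s || r   [complement / identity]

!s || r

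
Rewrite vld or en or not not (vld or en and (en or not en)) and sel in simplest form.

vld or en

vld or en or not not (vld or en and (en or not en)) and sel
= vld or en or (vld or en and (en or not en)) and sel   [double negation]
= vld or en or (vld or en) and sel   [complement / identity]
= vld or en   [absorption]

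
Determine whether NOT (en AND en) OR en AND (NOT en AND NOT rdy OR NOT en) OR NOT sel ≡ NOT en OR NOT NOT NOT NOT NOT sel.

Yes

E1: NOT (en AND en) OR en AND (NOT en AND NOT rdy OR NOT en) OR NOT sel
    = NOT (en AND en) OR en AND NOT en OR NOT sel   (absorption)
    = NOT (en AND en) OR NOT sel   (complement / identity)
    = NOT en OR NOT sel   (idempotence)
E2: NOT en OR NOT NOT NOT NOT NOT sel
    = NOT en OR NOT NOT NOT sel   (double negation)
    = NOT en OR NOT sel   (double negation)
Both reduce to NOT en OR NOT sel, so they are equivalent.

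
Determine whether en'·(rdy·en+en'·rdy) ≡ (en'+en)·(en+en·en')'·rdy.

E1: en'·(rdy·en+en'·rdy)
    = en'·rdy   — distribution
E2: (en'+en)·(en+en·en')'·rdy
    = (en+en·en')'·rdy   — complement / identity
    = en'·rdy   — complement / identity
Both reduce to en'·rdy, so they are equivalent.

Yes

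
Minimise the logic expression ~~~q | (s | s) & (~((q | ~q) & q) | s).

~~~q | (s | s) & (~((q | ~q) & q) | s)
= ~~~q | s | s & ~((q | ~q) & q)   — distribution
= ~~~q | s | s & ~q   — complement / identity
= ~~~q | s   — absorption
= ~q | s   — double negation

~q | s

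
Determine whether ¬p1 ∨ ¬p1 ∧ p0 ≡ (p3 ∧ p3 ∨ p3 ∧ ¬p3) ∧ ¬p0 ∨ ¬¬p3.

E1: ¬p1 ∨ ¬p1 ∧ p0
    = ¬p1
E2: (p3 ∧ p3 ∨ p3 ∧ ¬p3) ∧ ¬p0 ∨ ¬¬p3
    = p3 ∧ ¬p0 ∨ ¬¬p3
    = p3 ∧ ¬p0 ∨ p3
    = p3
These differ: at p0=1, p1=0, p3=0, E1 = 1 but E2 = 0.

No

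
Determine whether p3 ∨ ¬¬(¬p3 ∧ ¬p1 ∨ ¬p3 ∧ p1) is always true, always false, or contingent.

p3 ∨ ¬¬(¬p3 ∧ ¬p1 ∨ ¬p3 ∧ p1)
= p3 ∨ ¬¬¬p3   [distribution]
= p3 ∨ ¬p3   [double negation]
= True   [complement]

always true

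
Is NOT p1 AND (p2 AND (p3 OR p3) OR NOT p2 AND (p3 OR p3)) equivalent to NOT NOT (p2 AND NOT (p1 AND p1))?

E1: NOT p1 AND (p2 AND (p3 OR p3) OR NOT p2 AND (p3 OR p3))
    = NOT p1 AND (p3 OR p3)   [distribution]
    = NOT p1 AND p3   [idempotence]
E2: NOT NOT (p2 AND NOT (p1 AND p1))
    = p2 AND NOT (p1 AND p1)   [double negation]
    = p2 AND NOT p1   [idempotence]
These differ: at p1=0, p2=1, p3=0, E1 = 0 but E2 = 1.

No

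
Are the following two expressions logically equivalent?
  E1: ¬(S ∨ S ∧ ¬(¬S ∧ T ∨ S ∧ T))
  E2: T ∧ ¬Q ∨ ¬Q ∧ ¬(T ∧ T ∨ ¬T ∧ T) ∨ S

E1: ¬(S ∨ S ∧ ¬(¬S ∧ T ∨ S ∧ T))
    = ¬(S ∨ S ∧ ¬T)   — distribution
    = ¬S   — absorption
E2: T ∧ ¬Q ∨ ¬Q ∧ ¬(T ∧ T ∨ ¬T ∧ T) ∨ S
    = T ∧ ¬Q ∨ ¬Q ∧ ¬T ∨ S   — distribution
    = ¬Q ∨ S   — distribution
These differ: at Q=1, S=1, T=0, E1 = 0 but E2 = 1.

No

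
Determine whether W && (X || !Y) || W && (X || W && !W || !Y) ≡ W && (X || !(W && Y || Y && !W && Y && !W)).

E1: W && (X || !Y) || W && (X || W && !W || !Y)
    = W && (X || !Y) || W && (X || !Y)   [complement / identity]
    = W && (X || !Y)   [idempotence]
E2: W && (X || !(W && Y || Y && !W && Y && !W))
    = W && (X || !(W && Y || Y && !W))   [idempotence]
    = W && (X || !Y)   [distribution]
Both reduce to W && (X || !Y), so they are equivalent.

Yes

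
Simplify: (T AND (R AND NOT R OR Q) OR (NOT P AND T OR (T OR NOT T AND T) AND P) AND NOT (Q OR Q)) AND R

(T AND (R AND NOT R OR Q) OR (NOT P AND T OR (T OR NOT T AND T) AND P) AND NOT (Q OR Q)) AND R
= (T AND (R AND NOT R OR Q) OR (NOT P AND T OR T AND P) AND NOT (Q OR Q)) AND R   — complement / identity
= (T AND Q OR (NOT P AND T OR T AND P) AND NOT (Q OR Q)) AND R   — complement / identity
= (T AND Q OR T AND NOT (Q OR Q)) AND R   — distribution
= (T AND Q OR T AND NOT Q) AND R   — idempotence
= T AND R   — distribution

T AND R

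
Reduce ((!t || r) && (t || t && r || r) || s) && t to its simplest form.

(r || s) && t

((!t || r) && (t || t && r || r) || s) && t
= (r || !t && (t || t && r) || s) && t   [distribution]
= (r || !t && t || s) && t   [absorption]
= (r || s) && t   [complement / identity]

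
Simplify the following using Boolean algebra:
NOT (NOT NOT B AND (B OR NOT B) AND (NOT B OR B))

NOT B

NOT (NOT NOT B AND (B OR NOT B) AND (NOT B OR B))
= NOT (NOT NOT B AND (B OR NOT B))
= NOT (B AND (B OR NOT B))
= NOT B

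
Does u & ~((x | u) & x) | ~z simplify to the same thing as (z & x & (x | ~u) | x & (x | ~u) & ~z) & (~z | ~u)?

E1: u & ~((x | u) & x) | ~z
    = u & ~x | ~z
E2: (z & x & (x | ~u) | x & (x | ~u) & ~z) & (~z | ~u)
    = x & (x | ~u) & (~z | ~u)
    = x & (~z | ~u)
These differ: at u=0, x=0, z=0, E1 = 1 but E2 = 0.

No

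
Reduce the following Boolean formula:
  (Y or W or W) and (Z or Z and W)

(Y or W or W) and (Z or Z and W)
= (Y or W or W) and Z   [absorption]
= (Y or W) and Z   [idempotence]

(Y or W) and Z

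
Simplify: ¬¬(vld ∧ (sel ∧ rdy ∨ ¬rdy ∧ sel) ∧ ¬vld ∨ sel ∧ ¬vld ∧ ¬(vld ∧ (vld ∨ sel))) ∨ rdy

sel ∧ ¬vld ∨ rdy

¬¬(vld ∧ (sel ∧ rdy ∨ ¬rdy ∧ sel) ∧ ¬vld ∨ sel ∧ ¬vld ∧ ¬(vld ∧ (vld ∨ sel))) ∨ rdy
= ¬¬(vld ∧ (sel ∧ rdy ∨ ¬rdy ∧ sel) ∧ ¬vld ∨ sel ∧ ¬vld ∧ ¬vld) ∨ rdy   [absorption]
= ¬¬(vld ∧ sel ∧ ¬vld ∨ sel ∧ ¬vld ∧ ¬vld) ∨ rdy   [distribution]
= ¬¬(sel ∧ ¬vld) ∨ rdy   [distribution]
= sel ∧ ¬vld ∨ rdy   [double negation]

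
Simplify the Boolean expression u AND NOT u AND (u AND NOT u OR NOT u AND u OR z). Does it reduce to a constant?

FALSE

u AND NOT u AND (u AND NOT u OR NOT u AND u OR z)
= u AND NOT u AND (u AND NOT u OR z)   [complement / identity]
= u AND NOT u   [absorption]
= FALSE   [complement]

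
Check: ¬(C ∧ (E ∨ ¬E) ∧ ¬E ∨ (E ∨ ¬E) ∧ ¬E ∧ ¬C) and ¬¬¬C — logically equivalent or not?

E1: ¬(C ∧ (E ∨ ¬E) ∧ ¬E ∨ (E ∨ ¬E) ∧ ¬E ∧ ¬C)
    = ¬((E ∨ ¬E) ∧ ¬E)   (distribution)
    = ¬¬E   (complement / identity)
    = E   (double negation)
E2: ¬¬¬C
    = ¬C   (double negation)
These differ: at C=0, E=0, E1 = 0 but E2 = 1.

No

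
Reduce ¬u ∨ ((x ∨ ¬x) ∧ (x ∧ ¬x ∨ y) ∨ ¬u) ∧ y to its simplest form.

¬u ∨ ((x ∨ ¬x) ∧ (x ∧ ¬x ∨ y) ∨ ¬u) ∧ y
= ¬u ∨ ((x ∨ ¬x) ∧ y ∨ ¬u) ∧ y
= ¬u ∨ (y ∨ ¬u) ∧ y
= ¬u ∨ y

¬u ∨ y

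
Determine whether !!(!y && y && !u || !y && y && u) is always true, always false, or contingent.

!!(!y && y && !u || !y && y && u)
= !!(!y && y)   — distribution
= !y && y   — double negation
= false   — complement

always false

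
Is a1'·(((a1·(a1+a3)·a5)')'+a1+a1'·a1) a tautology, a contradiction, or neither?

a1'·(((a1·(a1+a3)·a5)')'+a1+a1'·a1)
= a1'·(((a1·a5)')'+a1+a1'·a1)
= a1'·(a1·a5+a1+a1'·a1)
= a1'·(a1·a5+a1)
= a1'·a1
= 0

contradiction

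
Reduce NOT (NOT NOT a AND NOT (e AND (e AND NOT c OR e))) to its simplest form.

NOT (NOT NOT a AND NOT (e AND (e AND NOT c OR e)))
= NOT (NOT NOT a AND NOT (e AND e))   (absorption)
= NOT (NOT NOT a AND NOT e)   (idempotence)
= NOT a OR e   (De Morgan)

NOT a OR e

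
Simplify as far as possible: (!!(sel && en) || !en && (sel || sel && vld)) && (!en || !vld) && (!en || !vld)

(!!(sel && en) || !en && (sel || sel && vld)) && (!en || !vld) && (!en || !vld)
= (sel && en || !en && (sel || sel && vld)) && (!en || !vld) && (!en || !vld)   (double negation)
= (sel && en || !en && sel) && (!en || !vld) && (!en || !vld)   (absorption)
= (sel && en || !en && sel) && (!en || !vld)   (idempotence)
= sel && (!en || !vld)   (distribution)

sel && (!en || !vld)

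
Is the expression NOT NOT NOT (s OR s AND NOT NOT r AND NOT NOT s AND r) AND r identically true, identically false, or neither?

neither

NOT NOT NOT (s OR s AND NOT NOT r AND NOT NOT s AND r) AND r
= NOT NOT NOT (s OR s AND NOT NOT r AND s AND r) AND r   — double negation
= NOT NOT NOT (s OR s AND r AND s AND r) AND r   — double negation
= NOT NOT NOT (s OR s AND r) AND r   — idempotence
= NOT (s OR s AND r) AND r   — double negation
= NOT s AND r   — absorption
This depends on r, s, so it is not a constant.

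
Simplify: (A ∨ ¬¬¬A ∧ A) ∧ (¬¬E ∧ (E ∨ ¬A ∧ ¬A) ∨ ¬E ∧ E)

A ∧ E

(A ∨ ¬¬¬A ∧ A) ∧ (¬¬E ∧ (E ∨ ¬A ∧ ¬A) ∨ ¬E ∧ E)
= (A ∨ ¬¬¬A ∧ A) ∧ (¬¬E ∧ (E ∨ ¬A) ∨ ¬E ∧ E)
= (A ∨ ¬A ∧ A) ∧ (¬¬E ∧ (E ∨ ¬A) ∨ ¬E ∧ E)
= (A ∨ ¬A ∧ A) ∧ (E ∧ (E ∨ ¬A) ∨ ¬E ∧ E)
= (A ∨ ¬A ∧ A) ∧ E ∧ (E ∨ ¬A)
= A ∧ E ∧ (E ∨ ¬A)
= A ∧ E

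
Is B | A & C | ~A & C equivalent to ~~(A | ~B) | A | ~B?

No

E1: B | A & C | ~A & C
    = B | C   (distribution)
E2: ~~(A | ~B) | A | ~B
    = A | ~B | A | ~B   (double negation)
    = A | ~B   (idempotence)
These differ: at A=0, B=1, C=0, E1 = 1 but E2 = 0.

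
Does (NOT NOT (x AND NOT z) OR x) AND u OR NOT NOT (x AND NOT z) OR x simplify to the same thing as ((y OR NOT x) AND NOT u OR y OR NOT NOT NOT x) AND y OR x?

No

E1: (NOT NOT (x AND NOT z) OR x) AND u OR NOT NOT (x AND NOT z) OR x
    = NOT NOT (x AND NOT z) OR x   (absorption)
    = x AND NOT z OR x   (double negation)
    = x   (absorption)
E2: ((y OR NOT x) AND NOT u OR y OR NOT NOT NOT x) AND y OR x
    = ((y OR NOT x) AND NOT u OR y OR NOT x) AND y OR x   (double negation)
    = (y OR NOT x) AND y OR x   (absorption)
    = y OR x   (absorption)
These differ: at u=0, x=0, y=1, z=1, E1 = 0 but E2 = 1.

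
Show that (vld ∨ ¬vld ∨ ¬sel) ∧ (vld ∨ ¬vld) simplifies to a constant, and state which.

(vld ∨ ¬vld ∨ ¬sel) ∧ (vld ∨ ¬vld)
= vld ∨ ¬vld   [absorption]
= True   [complement]

True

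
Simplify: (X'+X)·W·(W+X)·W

W

(X'+X)·W·(W+X)·W
= W·(W+X)·W   [complement / identity]
= W·W   [absorption]
= W   [idempotence]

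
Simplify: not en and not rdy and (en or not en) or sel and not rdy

not en and not rdy and (en or not en) or sel and not rdy
= not en and not rdy or sel and not rdy   — complement / identity
= (not en or sel) and not rdy   — distribution

(not en or sel) and not rdy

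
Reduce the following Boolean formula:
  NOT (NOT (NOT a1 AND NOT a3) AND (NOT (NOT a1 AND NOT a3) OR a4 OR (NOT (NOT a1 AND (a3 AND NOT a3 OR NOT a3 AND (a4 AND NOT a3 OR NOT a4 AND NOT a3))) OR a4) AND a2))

NOT (NOT (NOT a1 AND NOT a3) AND (NOT (NOT a1 AND NOT a3) OR a4 OR (NOT (NOT a1 AND (a3 AND NOT a3 OR NOT a3 AND (a4 AND NOT a3 OR NOT a4 AND NOT a3))) OR a4) AND a2))
= NOT (NOT (NOT a1 AND NOT a3) AND (NOT (NOT a1 AND NOT a3) OR a4 OR (NOT (NOT a1 AND (a3 AND NOT a3 OR NOT a3 AND NOT a3)) OR a4) AND a2))   [distribution]
= NOT (NOT (NOT a1 AND NOT a3) AND (NOT (NOT a1 AND NOT a3) OR a4 OR (NOT (NOT a1 AND NOT a3) OR a4) AND a2))   [distribution]
= NOT (NOT (NOT a1 AND NOT a3) AND (NOT (NOT a1 AND NOT a3) OR a4))   [absorption]
= NOT NOT (NOT a1 AND NOT a3)   [absorption]
= NOT a1 AND NOT a3   [double negation]

NOT a1 AND NOT a3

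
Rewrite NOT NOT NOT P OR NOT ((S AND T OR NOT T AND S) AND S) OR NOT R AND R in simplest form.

NOT P OR NOT S

NOT NOT NOT P OR NOT ((S AND T OR NOT T AND S) AND S) OR NOT R AND R
= NOT NOT NOT P OR NOT (S AND S) OR NOT R AND R
= NOT NOT NOT P OR NOT (S AND S)
= NOT NOT NOT P OR NOT S
= NOT P OR NOT S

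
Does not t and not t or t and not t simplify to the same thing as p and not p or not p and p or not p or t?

No

E1: not t and not t or t and not t
    = not t   (distribution)
E2: p and not p or not p and p or not p or t
    = p and not p or not p or t   (complement / identity)
    = not p or t   (complement / identity)
These differ: at p=1, t=1, E1 = 0 but E2 = 1.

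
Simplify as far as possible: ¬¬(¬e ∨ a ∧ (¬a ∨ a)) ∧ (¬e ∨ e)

¬¬(¬e ∨ a ∧ (¬a ∨ a)) ∧ (¬e ∨ e)
= ¬¬(¬e ∨ a) ∧ (¬e ∨ e)   (complement / identity)
= (¬e ∨ a) ∧ (¬e ∨ e)   (double negation)
= ¬e ∨ a   (complement / identity)

¬e ∨ a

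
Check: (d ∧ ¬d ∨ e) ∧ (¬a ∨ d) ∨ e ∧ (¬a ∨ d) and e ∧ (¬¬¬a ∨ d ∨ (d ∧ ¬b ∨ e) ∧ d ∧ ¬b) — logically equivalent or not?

E1: (d ∧ ¬d ∨ e) ∧ (¬a ∨ d) ∨ e ∧ (¬a ∨ d)
    = e ∧ (¬a ∨ d) ∨ e ∧ (¬a ∨ d)   [complement / identity]
    = e ∧ (¬a ∨ d)   [idempotence]
E2: e ∧ (¬¬¬a ∨ d ∨ (d ∧ ¬b ∨ e) ∧ d ∧ ¬b)
    = e ∧ (¬¬¬a ∨ d ∨ d ∧ ¬b)   [absorption]
    = e ∧ (¬a ∨ d ∨ d ∧ ¬b)   [double negation]
    = e ∧ (¬a ∨ d)   [absorption]
Both reduce to e ∧ (¬a ∨ d), so they are equivalent.

Yes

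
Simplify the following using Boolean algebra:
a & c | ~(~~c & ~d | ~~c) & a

a & c | ~(~~c & ~d | ~~c) & a
= a & c | ~~~c & a   (absorption)
= a & c | ~c & a   (double negation)
= a   (distribution)

a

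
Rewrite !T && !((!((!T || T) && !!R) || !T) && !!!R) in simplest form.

!T && !((!((!T || T) && !!R) || !T) && !!!R)
= !T && !((!!!R || !T) && !!!R)   — complement / identity
= !T && !!!!R   — absorption
= !T && !!R   — double negation
= !T && R   — double negation

!T && R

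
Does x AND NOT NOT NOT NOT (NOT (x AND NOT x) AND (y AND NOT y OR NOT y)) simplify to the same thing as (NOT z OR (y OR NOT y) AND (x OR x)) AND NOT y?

No

E1: x AND NOT NOT NOT NOT (NOT (x AND NOT x) AND (y AND NOT y OR NOT y))
    = x AND NOT NOT NOT NOT (NOT (x AND NOT x) AND NOT y)   (complement / identity)
    = x AND NOT NOT NOT (x AND NOT x OR y)   (De Morgan)
    = x AND NOT (x AND NOT x OR y)   (double negation)
    = x AND NOT y   (complement / identity)
E2: (NOT z OR (y OR NOT y) AND (x OR x)) AND NOT y
    = (NOT z OR x OR x) AND NOT y   (complement / identity)
    = (NOT z OR x) AND NOT y   (idempotence)
These differ: at x=0, y=0, z=0, E1 = 0 but E2 = 1.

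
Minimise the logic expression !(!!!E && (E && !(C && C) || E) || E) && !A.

!E && !A

!(!!!E && (E && !(C && C) || E) || E) && !A
= !(!!!E && (E && !C || E) || E) && !A   (idempotence)
= !(!!!E && E || E) && !A   (absorption)
= !(!E && E || E) && !A   (double negation)
= !E && !A   (complement / identity)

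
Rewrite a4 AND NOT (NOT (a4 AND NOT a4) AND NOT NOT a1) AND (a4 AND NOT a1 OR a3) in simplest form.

a4 AND NOT a1

a4 AND NOT (NOT (a4 AND NOT a4) AND NOT NOT a1) AND (a4 AND NOT a1 OR a3)
= a4 AND (a4 AND NOT a4 OR NOT a1) AND (a4 AND NOT a1 OR a3)   [De Morgan]
= a4 AND NOT a1 AND (a4 AND NOT a1 OR a3)   [complement / identity]
= a4 AND NOT a1   [absorption]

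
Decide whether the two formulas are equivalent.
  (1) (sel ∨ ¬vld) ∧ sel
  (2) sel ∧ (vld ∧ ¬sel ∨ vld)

No

E1: (sel ∨ ¬vld) ∧ sel
    = sel
E2: sel ∧ (vld ∧ ¬sel ∨ vld)
    = sel ∧ vld
These differ: at sel=1, vld=0, E1 = 1 but E2 = 0.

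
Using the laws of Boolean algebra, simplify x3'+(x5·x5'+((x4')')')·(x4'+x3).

x3'+x4'

x3'+(x5·x5'+((x4')')')·(x4'+x3)
= x3'+(x5·x5'+x4')·(x4'+x3)   [double negation]
= x3'+x4'·(x4'+x3)   [complement / identity]
= x3'+x4'   [absorption]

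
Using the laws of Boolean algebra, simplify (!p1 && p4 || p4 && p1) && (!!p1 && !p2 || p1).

(!p1 && p4 || p4 && p1) && (!!p1 && !p2 || p1)
= p4 && (!!p1 && !p2 || p1)
= p4 && (p1 && !p2 || p1)
= p4 && p1

p4 && p1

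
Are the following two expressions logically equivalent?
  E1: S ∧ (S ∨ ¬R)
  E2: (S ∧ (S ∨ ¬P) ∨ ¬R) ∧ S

Yes

E1: S ∧ (S ∨ ¬R)
    = S
E2: (S ∧ (S ∨ ¬P) ∨ ¬R) ∧ S
    = (S ∨ ¬R) ∧ S
    = S
Both reduce to S, so they are equivalent.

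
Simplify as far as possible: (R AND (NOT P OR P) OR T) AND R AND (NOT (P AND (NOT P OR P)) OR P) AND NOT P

(R AND (NOT P OR P) OR T) AND R AND (NOT (P AND (NOT P OR P)) OR P) AND NOT P
= (R AND (NOT P OR P) OR T) AND R AND (NOT P OR P) AND NOT P   [complement / identity]
= R AND (NOT P OR P) AND NOT P   [absorption]
= R AND NOT P   [complement / identity]

R AND NOT P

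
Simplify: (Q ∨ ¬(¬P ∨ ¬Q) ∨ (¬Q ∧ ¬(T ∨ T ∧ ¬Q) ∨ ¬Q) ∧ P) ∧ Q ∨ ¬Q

(Q ∨ ¬(¬P ∨ ¬Q) ∨ (¬Q ∧ ¬(T ∨ T ∧ ¬Q) ∨ ¬Q) ∧ P) ∧ Q ∨ ¬Q
= (Q ∨ P ∧ Q ∨ (¬Q ∧ ¬(T ∨ T ∧ ¬Q) ∨ ¬Q) ∧ P) ∧ Q ∨ ¬Q   — De Morgan
= (Q ∨ P ∧ Q ∨ (¬Q ∧ ¬T ∨ ¬Q) ∧ P) ∧ Q ∨ ¬Q   — absorption
= (Q ∨ P ∧ Q ∨ ¬Q ∧ P) ∧ Q ∨ ¬Q   — absorption
= (Q ∨ P) ∧ Q ∨ ¬Q   — distribution
= Q ∨ ¬Q   — absorption
= True   — complement

True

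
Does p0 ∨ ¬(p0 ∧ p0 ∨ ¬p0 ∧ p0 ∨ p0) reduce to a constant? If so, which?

p0 ∨ ¬(p0 ∧ p0 ∨ ¬p0 ∧ p0 ∨ p0)
= p0 ∨ ¬(p0 ∨ p0)   — distribution
= p0 ∨ ¬p0   — idempotence
= True   — complement

yes, True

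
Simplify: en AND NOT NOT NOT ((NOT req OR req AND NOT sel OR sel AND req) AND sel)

en AND NOT sel

en AND NOT NOT NOT ((NOT req OR req AND NOT sel OR sel AND req) AND sel)
= en AND NOT NOT NOT ((NOT req OR req) AND sel)   [distribution]
= en AND NOT NOT NOT sel   [complement / identity]
= en AND NOT sel   [double negation]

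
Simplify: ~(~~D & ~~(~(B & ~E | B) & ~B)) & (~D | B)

~(~~D & ~~(~(B & ~E | B) & ~B)) & (~D | B)
= ~(~~D & ~(B & ~E | B | B)) & (~D | B)
= (~D | B & ~E | B | B) & (~D | B)
= (~D | B | B) & (~D | B)
= (~D | B) & (~D | B)
= ~D | B

~D | B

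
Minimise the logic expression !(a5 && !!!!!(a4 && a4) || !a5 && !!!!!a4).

!(a5 && !!!!!(a4 && a4) || !a5 && !!!!!a4)
= !(a5 && !!!!!a4 || !a5 && !!!!!a4)   [idempotence]
= !!!!!!a4   [distribution]
= !!!!a4   [double negation]
= !!a4   [double negation]
= a4   [double negation]

a4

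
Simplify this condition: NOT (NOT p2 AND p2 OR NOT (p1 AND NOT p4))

p1 AND NOT p4

NOT (NOT p2 AND p2 OR NOT (p1 AND NOT p4))
= NOT NOT (p1 AND NOT p4)   (complement / identity)
= p1 AND NOT p4   (double negation)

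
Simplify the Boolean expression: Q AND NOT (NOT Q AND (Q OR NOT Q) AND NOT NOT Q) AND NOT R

Q AND NOT (NOT Q AND (Q OR NOT Q) AND NOT NOT Q) AND NOT R
= Q AND NOT (NOT Q AND NOT NOT Q) AND NOT R   — complement / identity
= Q AND (Q OR NOT Q) AND NOT R   — De Morgan
= Q AND NOT R   — complement / identity

Q AND NOT R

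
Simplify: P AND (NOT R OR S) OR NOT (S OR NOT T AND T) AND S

P AND (NOT R OR S) OR NOT (S OR NOT T AND T) AND S
= P AND (NOT R OR S) OR NOT S AND S   — complement / identity
= P AND (NOT R OR S)   — complement / identity

P AND (NOT R OR S)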